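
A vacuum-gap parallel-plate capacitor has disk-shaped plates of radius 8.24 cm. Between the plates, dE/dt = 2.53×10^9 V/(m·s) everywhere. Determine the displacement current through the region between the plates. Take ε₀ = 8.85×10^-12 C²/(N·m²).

I_d = ε₀ A (dE/dt) = (8.85×10^-12)(0.02133 m²)(2.53×10^9) = 4.78×10^-4 A.

4.78×10^-4 A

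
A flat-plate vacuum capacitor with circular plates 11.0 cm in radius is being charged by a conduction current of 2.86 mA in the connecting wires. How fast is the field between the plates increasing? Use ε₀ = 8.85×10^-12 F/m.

8.50×10^9 V/(m·s)

The displacement current between the plates equals the conduction current, I_d = 2.86 mA.
Inverting I_d = ε₀ A dE/dt gives dE/dt = 2.86×10^-3 / (8.85×10^-12 · 0.03801) = 8.50×10^9 V/(m·s).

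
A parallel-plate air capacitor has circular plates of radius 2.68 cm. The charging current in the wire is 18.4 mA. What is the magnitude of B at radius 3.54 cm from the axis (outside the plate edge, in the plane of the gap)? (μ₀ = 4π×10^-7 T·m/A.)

By continuity the displacement current in the gap matches the conduction current: I_d = 0.0184 A.
For r ≥ R the full I_d is enclosed: B = μ₀ I_d/(2πr) = (4π×10^-7)(0.0184)/(2π·0.0354) = 1.04×10^-7 T.

1.04×10^-7 T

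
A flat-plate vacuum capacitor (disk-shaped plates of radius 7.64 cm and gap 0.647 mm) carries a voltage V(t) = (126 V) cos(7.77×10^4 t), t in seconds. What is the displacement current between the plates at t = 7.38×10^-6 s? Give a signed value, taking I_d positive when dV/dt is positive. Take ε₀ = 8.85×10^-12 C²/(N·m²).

dE/dt = (V₀ω/d)·−sin(ωt) with ωt = 0.573426 rad: (126)(7.77×10^4)(-0.5425)/(6.47×10^-4) = -8.209×10^9 V/(m·s).
I_d = ε₀ A dE/dt = (8.85×10^-12)(0.01834)(-8.209×10^9) = -1.33×10^-3 A.

-1.33×10^-3 A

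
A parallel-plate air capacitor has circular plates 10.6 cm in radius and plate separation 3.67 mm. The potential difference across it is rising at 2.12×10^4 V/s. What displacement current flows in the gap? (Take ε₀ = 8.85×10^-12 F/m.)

1.80×10^-6 A

E = V/d so dE/dt = (dV/dt)/d = 5.777×10^6 V/(m·s), and I_d = ε₀ A dE/dt = (8.85×10^-12)(0.03530)(5.777×10^6) = 1.80×10^-6 A.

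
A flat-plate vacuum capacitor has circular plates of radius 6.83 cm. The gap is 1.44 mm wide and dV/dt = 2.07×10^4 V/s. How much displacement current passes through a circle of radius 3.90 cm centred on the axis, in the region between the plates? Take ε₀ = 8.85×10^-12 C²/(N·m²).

6.08×10^-7 A

With E = V/d, dE/dt = 1.438×10^7 V/(m·s) and πR² = 0.01466 m², giving I_d = ε₀ πR² dE/dt = 1.866×10^-6 A.
The field is uniform, so I_d,enc = I_d (r/R)² = (1.866×10^-6)(3.90/6.83)² = 6.08×10^-7 A.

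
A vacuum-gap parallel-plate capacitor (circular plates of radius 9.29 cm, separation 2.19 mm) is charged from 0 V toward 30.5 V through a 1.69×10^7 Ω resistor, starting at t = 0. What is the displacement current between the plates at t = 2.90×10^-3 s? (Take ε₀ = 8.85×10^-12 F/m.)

3.77×10^-7 A

C = ε₀A/d = (8.85×10^-12)(0.02711)/(2.19×10^-3) = 1.096×10^-10 F, so τ = RC = 1.852×10^-3 s.
The conduction current is I(t) = (V₀/R) e^(−t/τ), and the displacement current between the plates equals it.
t/τ = 1.566; I_d = (30.5/1.69×10^7) · e^(−1.566) = (1.805×10^-6)(0.2089) = 3.77×10^-7 A.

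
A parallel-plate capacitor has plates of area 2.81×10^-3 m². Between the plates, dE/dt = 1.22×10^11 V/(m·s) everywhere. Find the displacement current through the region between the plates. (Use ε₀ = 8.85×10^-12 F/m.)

I_d = ε₀ A (dE/dt) = (8.85×10^-12)(2.81×10^-3 m²)(1.22×10^11) = 3.03×10^-3 A.

3.03×10^-3 A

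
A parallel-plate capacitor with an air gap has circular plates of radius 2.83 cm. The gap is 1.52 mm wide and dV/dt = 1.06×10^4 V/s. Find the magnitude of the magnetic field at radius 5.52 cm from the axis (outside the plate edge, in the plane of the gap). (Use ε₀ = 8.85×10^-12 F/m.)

5.63×10^-13 T

With E = V/d, dE/dt = 6.974×10^6 V/(m·s) and πR² = 2.516×10^-3 m², giving I_d = ε₀ πR² dE/dt = 1.553×10^-7 A.
Outside the plates the loop encloses all of I_d, so B·2πr = μ₀ I_d and B = 5.63×10^-13 T.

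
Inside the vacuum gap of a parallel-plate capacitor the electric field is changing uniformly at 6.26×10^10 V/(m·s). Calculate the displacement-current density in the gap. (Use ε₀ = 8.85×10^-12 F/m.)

0.554 A/m²

The displacement-current density is ε₀ ∂E/∂t = (8.85×10^-12)(6.26×10^10) = 0.554 A/m².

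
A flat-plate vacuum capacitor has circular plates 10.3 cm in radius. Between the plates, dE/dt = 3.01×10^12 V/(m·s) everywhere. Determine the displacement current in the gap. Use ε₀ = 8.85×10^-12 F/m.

0.888 A

I_d = ε₀ A (dE/dt) = (8.85×10^-12)(0.03333 m²)(3.01×10^12) = 0.888 A.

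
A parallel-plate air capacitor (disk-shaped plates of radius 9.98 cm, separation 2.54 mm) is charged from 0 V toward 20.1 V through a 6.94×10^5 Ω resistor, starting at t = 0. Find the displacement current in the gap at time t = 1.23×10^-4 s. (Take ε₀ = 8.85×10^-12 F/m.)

C = ε₀A/d = (8.85×10^-12)(0.03129)/(2.54×10^-3) = 1.090×10^-10 F and τ = RC = 7.565×10^-5 s. I_d in the gap equals the RC charging current.
I_d(t) = (V₀/R) e^(−t/τ) = 2.896×10^-5 · e^(−1.626) = 5.70×10^-6 A.

5.70×10^-6 A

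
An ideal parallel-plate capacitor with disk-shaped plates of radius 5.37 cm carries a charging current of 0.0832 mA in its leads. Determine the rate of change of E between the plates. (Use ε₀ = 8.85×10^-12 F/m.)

Charge continuity gives I_d = I = 8.32×10^-5 A between the plates.
Then dE/dt = I_d/(ε₀A) = 1.04×10^9 V/(m·s).

1.04×10^9 V/(m·s)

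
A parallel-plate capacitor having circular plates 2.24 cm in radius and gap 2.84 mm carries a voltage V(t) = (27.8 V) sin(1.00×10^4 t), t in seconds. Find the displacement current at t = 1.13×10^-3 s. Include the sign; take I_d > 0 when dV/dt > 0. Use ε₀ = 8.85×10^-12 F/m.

4.09×10^-7 A

dE/dt = (V₀ω/d)·cos(ωt) with ωt = 11.3 rad: (27.8)(1.00×10^4)(0.2997)/(2.84×10^-3) = 2.934×10^7 V/(m·s).
I_d = ε₀ A dE/dt = (8.85×10^-12)(1.576×10^-3)(2.934×10^7) = 4.09×10^-7 A.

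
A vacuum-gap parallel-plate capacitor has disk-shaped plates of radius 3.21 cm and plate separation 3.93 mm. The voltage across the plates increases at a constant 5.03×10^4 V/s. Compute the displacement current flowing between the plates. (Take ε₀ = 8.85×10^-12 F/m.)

3.67×10^-7 A

C = ε₀A/d = (8.85×10^-12)(3.237×10^-3)/(3.93×10^-3) = 7.289×10^-12 F.
I_d = C dV/dt = (7.289×10^-12)(5.03×10^4) = 3.67×10^-7 A.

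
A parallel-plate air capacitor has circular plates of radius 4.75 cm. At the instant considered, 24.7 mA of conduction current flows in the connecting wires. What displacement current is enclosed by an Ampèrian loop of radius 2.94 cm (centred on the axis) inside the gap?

9.46×10^-3 A

By continuity the displacement current in the gap matches the conduction current: I_d = 0.0247 A.
Since J_d is uniform, the enclosed fraction is (r/R)² = 0.3831, giving I_d,enc = 9.46×10^-3 A.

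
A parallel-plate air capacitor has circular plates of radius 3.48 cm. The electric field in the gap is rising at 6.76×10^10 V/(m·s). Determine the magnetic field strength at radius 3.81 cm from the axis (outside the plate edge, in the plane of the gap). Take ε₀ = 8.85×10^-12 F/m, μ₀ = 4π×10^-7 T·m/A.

1.19×10^-8 T

Total displacement current: I_d = ε₀(πR²)(dE/dt) = (8.85×10^-12)(3.805×10^-3)(6.76×10^10) = 2.276×10^-3 A.
For r ≥ R the full I_d is enclosed: B = μ₀ I_d/(2πr) = (4π×10^-7)(2.276×10^-3)/(2π·0.0381) = 1.19×10^-8 T.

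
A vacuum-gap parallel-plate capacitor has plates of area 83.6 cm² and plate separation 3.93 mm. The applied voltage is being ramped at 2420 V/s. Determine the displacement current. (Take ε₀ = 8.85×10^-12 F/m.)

4.56×10^-8 A

The field between the plates is E = V/d, so dE/dt = (2420)/(3.93×10^-3 m) = 6.158×10^5 V/(m·s).
I_d = ε₀ A (dE/dt) = (8.85×10^-12)(8.36×10^-3)(6.158×10^5) = 4.56×10^-8 A.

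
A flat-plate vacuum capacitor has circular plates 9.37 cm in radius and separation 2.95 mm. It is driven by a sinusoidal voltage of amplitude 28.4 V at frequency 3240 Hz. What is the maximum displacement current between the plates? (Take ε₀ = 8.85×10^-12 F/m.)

4.78×10^-5 A

(dE/dt)_max = V₀ω/d = 1.960×10^8 V/(m·s); ω = 2πf = 2.036×10^4 rad/s.
I_d,max = ε₀ A (dE/dt)_max = (8.85×10^-12)(0.02758)(1.960×10^8) = 4.78×10^-5 A.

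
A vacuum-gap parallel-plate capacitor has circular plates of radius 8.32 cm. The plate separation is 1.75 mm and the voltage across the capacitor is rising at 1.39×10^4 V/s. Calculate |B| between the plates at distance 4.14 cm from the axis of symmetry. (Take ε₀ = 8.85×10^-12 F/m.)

I_d = C dV/dt with C = ε₀πR²/d = 1.100×10^-10 F, so I_d = (1.100×10^-10)(1.39×10^4) = 1.529×10^-6 A.
For r < R the Ampère–Maxwell law gives B(2πr) = μ₀ I_d (r²/R²), so B = μ₀ I_d r/(2πR²) = (4π×10^-7)(1.529×10^-6)(0.0414)/(2π·0.0832²) = 1.83×10^-12 T.

1.83×10^-12 T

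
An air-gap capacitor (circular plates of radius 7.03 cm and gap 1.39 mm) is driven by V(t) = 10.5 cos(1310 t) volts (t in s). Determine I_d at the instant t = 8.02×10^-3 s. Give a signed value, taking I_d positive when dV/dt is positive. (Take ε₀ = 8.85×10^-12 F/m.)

dV/dt = (10.5)(1310)·−sin(10.5062) = 1.214×10^4 V/s.
I_d = C dV/dt with C = ε₀A/d = (8.85×10^-12)(0.01553)/(1.39×10^-3) = 9.888×10^-11 F, so I_d = (9.888×10^-11)(1.214×10^4) = 1.20×10^-6 A.

1.20×10^-6 A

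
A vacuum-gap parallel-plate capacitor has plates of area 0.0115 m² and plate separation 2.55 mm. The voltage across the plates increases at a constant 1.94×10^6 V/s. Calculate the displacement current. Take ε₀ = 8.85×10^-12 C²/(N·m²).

7.74×10^-5 A

The displacement current equals the charging current C dV/dt. With C = ε₀A/d = (8.85×10^-12)(0.0115)/(2.55×10^-3) = 3.991×10^-11 F, I_d = (3.991×10^-11)(1.94×10^6) = 7.74×10^-5 A.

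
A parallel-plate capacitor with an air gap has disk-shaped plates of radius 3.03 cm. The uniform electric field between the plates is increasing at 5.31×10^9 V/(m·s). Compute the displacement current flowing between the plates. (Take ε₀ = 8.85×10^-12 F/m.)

I_d = ε₀ A (dE/dt) = (8.85×10^-12)(2.884×10^-3 m²)(5.31×10^9) = 1.36×10^-4 A.

1.36×10^-4 A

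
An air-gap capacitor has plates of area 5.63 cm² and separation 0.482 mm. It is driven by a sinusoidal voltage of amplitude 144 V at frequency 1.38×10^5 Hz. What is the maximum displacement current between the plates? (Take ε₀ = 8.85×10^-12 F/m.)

1.29×10^-3 A

The displacement current equals the conduction current C dV/dt, which peaks at C V₀ ω.
With C = ε₀A/d = (8.85×10^-12)(5.63×10^-4)/(4.82×10^-4) = 1.034×10^-11 F and ω = 2πf = 8.671×10^5 rad/s, I_d,max = (1.034×10^-11)(144)(8.671×10^5) = 1.29×10^-3 A.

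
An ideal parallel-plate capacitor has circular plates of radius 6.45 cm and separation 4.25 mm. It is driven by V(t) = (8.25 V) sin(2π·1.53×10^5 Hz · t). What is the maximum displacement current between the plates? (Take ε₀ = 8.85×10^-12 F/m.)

The displacement current equals the conduction current C dV/dt, which peaks at C V₀ ω.
With C = ε₀A/d = (8.85×10^-12)(0.01307)/(4.25×10^-3) = 2.722×10^-11 F and ω = 2πf = 9.613×10^5 rad/s, I_d,max = (2.722×10^-11)(8.25)(9.613×10^5) = 2.16×10^-4 A.

2.16×10^-4 A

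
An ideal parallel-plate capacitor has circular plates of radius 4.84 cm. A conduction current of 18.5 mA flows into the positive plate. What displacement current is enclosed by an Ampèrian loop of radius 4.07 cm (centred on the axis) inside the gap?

0.0131 A

Between the plates the displacement current equals the wire current: I_d = 18.5 mA = 0.0185 A.
Through an area πr² the displacement current is I_d·(πr²/πR²) = I_d (r/R)² = 0.0131 A.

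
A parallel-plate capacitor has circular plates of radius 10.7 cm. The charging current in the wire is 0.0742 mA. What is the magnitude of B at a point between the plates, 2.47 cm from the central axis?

3.20×10^-11 T

No conduction current crosses the gap, so I_d there equals the 7.42×10^-5 A in the leads.
∮B·dl = μ₀ I_d,enc with I_d,enc = I_d r²/R² = 3.954×10^-6 A; so B = μ₀ I_d,enc/(2πr) = 3.20×10^-11 T.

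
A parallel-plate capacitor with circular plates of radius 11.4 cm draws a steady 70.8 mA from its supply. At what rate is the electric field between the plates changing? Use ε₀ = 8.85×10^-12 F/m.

1.96×10^11 V/(m·s)

The displacement current between the plates equals the conduction current, I_d = 70.8 mA.
Then dE/dt = I_d/(ε₀A) = 1.96×10^11 V/(m·s).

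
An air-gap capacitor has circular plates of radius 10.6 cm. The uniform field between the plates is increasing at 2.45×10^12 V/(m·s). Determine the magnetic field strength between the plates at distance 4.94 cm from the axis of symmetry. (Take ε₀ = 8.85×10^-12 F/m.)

Total displacement current: I_d = ε₀(πR²)(dE/dt) = (8.85×10^-12)(0.03530)(2.45×10^12) = 0.7654 A.
For r < R the Ampère–Maxwell law gives B(2πr) = μ₀ I_d (r²/R²), so B = μ₀ I_d r/(2πR²) = (4π×10^-7)(0.7654)(0.0494)/(2π·0.106²) = 6.73×10^-7 T.

6.73×10^-7 T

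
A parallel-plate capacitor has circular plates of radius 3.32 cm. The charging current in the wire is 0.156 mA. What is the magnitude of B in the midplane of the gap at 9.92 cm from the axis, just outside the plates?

3.15×10^-10 T

Between the plates the displacement current equals the wire current: I_d = 0.156 mA = 1.56×10^-4 A.
With r > R the enclosed displacement current is the full I_d; B = μ₀ I_d / (2πr) = 3.15×10^-10 T.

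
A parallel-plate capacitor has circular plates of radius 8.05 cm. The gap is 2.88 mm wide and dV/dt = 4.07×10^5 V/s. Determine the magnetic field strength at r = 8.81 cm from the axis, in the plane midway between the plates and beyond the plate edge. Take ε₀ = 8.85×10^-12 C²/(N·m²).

5.78×10^-11 T

With E = V/d, dE/dt = 1.413×10^8 V/(m·s) and πR² = 0.02036 m², giving I_d = ε₀ πR² dE/dt = 2.546×10^-5 A.
For r ≥ R the full I_d is enclosed: B = μ₀ I_d/(2πr) = (4π×10^-7)(2.546×10^-5)/(2π·0.0881) = 5.78×10^-11 T.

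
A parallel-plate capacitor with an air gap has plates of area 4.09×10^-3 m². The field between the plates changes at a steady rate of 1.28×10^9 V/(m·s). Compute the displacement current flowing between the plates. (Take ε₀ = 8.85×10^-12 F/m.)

The displacement current is ε₀ times dΦ_E/dt = ε₀ A dE/dt = (8.85×10^-12)(4.09×10^-3)(1.28×10^9) = 4.63×10^-5 A.

4.63×10^-5 A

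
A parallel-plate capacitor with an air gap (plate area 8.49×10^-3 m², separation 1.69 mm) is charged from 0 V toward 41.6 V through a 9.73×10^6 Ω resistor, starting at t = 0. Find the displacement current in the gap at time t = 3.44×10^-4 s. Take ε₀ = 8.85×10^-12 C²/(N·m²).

C = ε₀A/d = (8.85×10^-12)(8.49×10^-3)/(1.69×10^-3) = 4.446×10^-11 F and τ = RC = 4.326×10^-4 s. I_d in the gap equals the RC charging current.
I_d(t) = (V₀/R) e^(−t/τ) = 4.275×10^-6 · e^(−0.7952) = 1.93×10^-6 A.

1.93×10^-6 A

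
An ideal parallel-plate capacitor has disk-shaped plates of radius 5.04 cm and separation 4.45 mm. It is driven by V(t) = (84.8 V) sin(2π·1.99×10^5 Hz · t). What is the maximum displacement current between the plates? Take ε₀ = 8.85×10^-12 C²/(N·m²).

1.68×10^-3 A

The displacement current equals the conduction current C dV/dt, which peaks at C V₀ ω.
With C = ε₀A/d = (8.85×10^-12)(7.980×10^-3)/(4.45×10^-3) = 1.587×10^-11 F and ω = 2πf = 1.250×10^6 rad/s, I_d,max = (1.587×10^-11)(84.8)(1.250×10^6) = 1.68×10^-3 A.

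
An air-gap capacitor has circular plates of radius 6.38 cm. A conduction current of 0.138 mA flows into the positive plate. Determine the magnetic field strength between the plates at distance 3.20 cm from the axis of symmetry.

Between the plates the displacement current equals the wire current: I_d = 0.138 mA = 1.38×10^-4 A.
An Ampèrian loop of radius r encloses a fraction (r/R)² of I_d. Then B·2πr = μ₀ I_d (r/R)², giving B = μ₀ I_d r/(2πR²) = 2.17×10^-10 T.

2.17×10^-10 T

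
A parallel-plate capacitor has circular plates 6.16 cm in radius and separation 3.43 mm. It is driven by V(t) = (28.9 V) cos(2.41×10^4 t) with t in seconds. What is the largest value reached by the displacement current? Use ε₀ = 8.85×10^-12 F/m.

2.14×10^-5 A

(dE/dt)_max = V₀ω/d = 2.031×10^8 V/(m·s); ω = 2.41×10^4 rad/s.
I_d,max = ε₀ A (dE/dt)_max = (8.85×10^-12)(0.01192)(2.031×10^8) = 2.14×10^-5 A.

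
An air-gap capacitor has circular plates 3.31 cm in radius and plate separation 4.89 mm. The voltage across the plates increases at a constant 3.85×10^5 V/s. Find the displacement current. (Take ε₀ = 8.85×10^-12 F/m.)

C = ε₀A/d = (8.85×10^-12)(3.442×10^-3)/(4.89×10^-3) = 6.229×10^-12 F.
I_d = C dV/dt = (6.229×10^-12)(3.85×10^5) = 2.40×10^-6 A.

2.40×10^-6 A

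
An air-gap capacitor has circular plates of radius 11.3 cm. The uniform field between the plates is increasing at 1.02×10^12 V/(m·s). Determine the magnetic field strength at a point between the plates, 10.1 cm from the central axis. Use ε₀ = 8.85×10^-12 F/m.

Total displacement current: I_d = ε₀(πR²)(dE/dt) = (8.85×10^-12)(0.04011)(1.02×10^12) = 0.3621 A.
∮B·dl = μ₀ I_d,enc with I_d,enc = I_d r²/R² = 0.2893 A; so B = μ₀ I_d,enc/(2πr) = 5.73×10^-7 T.

5.73×10^-7 T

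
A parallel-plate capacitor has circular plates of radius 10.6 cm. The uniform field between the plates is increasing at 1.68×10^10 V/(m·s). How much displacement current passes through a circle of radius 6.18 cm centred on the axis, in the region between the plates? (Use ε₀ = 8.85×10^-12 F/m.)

I_d = ε₀ dΦ_E/dt = ε₀ πR² (dE/dt) = (8.85×10^-12)(0.03530)(1.68×10^10) = 5.248×10^-3 A through the full plate area.
Since J_d is uniform, the enclosed fraction is (r/R)² = 0.3399, giving I_d,enc = 1.78×10^-3 A.

1.78×10^-3 A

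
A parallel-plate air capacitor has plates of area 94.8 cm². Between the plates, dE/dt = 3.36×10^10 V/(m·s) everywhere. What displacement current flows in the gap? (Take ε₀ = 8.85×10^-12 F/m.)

2.82×10^-3 A

With a uniform field, Φ_E = EA, so I_d = ε₀ A dE/dt = 2.82×10^-3 A.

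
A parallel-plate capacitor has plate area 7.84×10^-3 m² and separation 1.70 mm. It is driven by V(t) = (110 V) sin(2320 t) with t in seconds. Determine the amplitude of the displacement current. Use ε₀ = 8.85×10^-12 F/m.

C = ε₀A/d = (8.85×10^-12)(7.84×10^-3)/(1.70×10^-3) = 4.081×10^-11 F; ω = 2320 rad/s.
I_d = C dV/dt, so |I_d|_max = C V₀ ω = (4.081×10^-11)(110)(2320) = 1.04×10^-5 A.

1.04×10^-5 A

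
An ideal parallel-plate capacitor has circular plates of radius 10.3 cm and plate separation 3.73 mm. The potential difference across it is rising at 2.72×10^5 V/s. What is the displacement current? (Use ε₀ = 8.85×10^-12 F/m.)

2.15×10^-5 A

E = V/d so dE/dt = (dV/dt)/d = 7.292×10^7 V/(m·s), and I_d = ε₀ A dE/dt = (8.85×10^-12)(0.03333)(7.292×10^7) = 2.15×10^-5 A.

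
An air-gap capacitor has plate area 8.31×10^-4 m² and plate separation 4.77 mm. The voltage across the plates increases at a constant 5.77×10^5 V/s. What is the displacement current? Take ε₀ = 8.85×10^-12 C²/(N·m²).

The field between the plates is E = V/d, so dE/dt = (5.77×10^5)/(4.77×10^-3 m) = 1.210×10^8 V/(m·s).
I_d = ε₀ A (dE/dt) = (8.85×10^-12)(8.31×10^-4)(1.210×10^8) = 8.90×10^-7 A.

8.90×10^-7 A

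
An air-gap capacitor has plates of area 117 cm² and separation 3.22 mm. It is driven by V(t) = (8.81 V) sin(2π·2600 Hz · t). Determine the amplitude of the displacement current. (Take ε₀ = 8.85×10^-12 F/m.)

4.63×10^-6 A

(dE/dt)_max = V₀ω/d = 4.471×10^7 V/(m·s); ω = 2πf = 1.634×10^4 rad/s.
I_d,max = ε₀ A (dE/dt)_max = (8.85×10^-12)(0.0117)(4.471×10^7) = 4.63×10^-6 A.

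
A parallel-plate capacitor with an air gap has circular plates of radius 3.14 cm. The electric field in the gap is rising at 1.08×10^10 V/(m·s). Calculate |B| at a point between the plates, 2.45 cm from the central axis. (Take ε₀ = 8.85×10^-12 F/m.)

1.47×10^-9 T

I_d = ε₀ dΦ_E/dt = ε₀ πR² (dE/dt) = (8.85×10^-12)(3.097×10^-3)(1.08×10^10) = 2.960×10^-4 A through the full plate area.
An Ampèrian loop of radius r encloses a fraction (r/R)² of I_d. Then B·2πr = μ₀ I_d (r/R)², giving B = μ₀ I_d r/(2πR²) = 1.47×10^-9 T.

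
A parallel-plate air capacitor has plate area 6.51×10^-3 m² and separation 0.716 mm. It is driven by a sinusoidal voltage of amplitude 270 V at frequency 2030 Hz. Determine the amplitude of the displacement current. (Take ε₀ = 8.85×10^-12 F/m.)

2.77×10^-4 A

C = ε₀A/d = (8.85×10^-12)(6.51×10^-3)/(7.16×10^-4) = 8.047×10^-11 F; ω = 2πf = 1.275×10^4 rad/s.
I_d = C dV/dt, so |I_d|_max = C V₀ ω = (8.047×10^-11)(270)(1.275×10^4) = 2.77×10^-4 A.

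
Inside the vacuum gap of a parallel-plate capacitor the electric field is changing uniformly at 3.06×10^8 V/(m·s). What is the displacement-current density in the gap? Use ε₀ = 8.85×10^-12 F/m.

The displacement-current density is ε₀ ∂E/∂t = (8.85×10^-12)(3.06×10^8) = 2.71×10^-3 A/m².

2.71×10^-3 A/m²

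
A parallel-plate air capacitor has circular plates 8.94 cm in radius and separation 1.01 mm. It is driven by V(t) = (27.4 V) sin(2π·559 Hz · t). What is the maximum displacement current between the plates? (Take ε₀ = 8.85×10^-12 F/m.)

2.12×10^-5 A

(dE/dt)_max = V₀ω/d = 9.528×10^7 V/(m·s); ω = 2πf = 3512 rad/s.
I_d,max = ε₀ A (dE/dt)_max = (8.85×10^-12)(0.02511)(9.528×10^7) = 2.12×10^-5 A.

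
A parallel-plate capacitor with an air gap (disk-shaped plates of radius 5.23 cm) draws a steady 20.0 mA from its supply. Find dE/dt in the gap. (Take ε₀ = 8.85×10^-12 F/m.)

Charge continuity gives I_d = I = 0.0200 A between the plates.
Inverting I_d = ε₀ A dE/dt gives dE/dt = 0.0200 / (8.85×10^-12 · 8.593×10^-3) = 2.63×10^11 V/(m·s).

2.63×10^11 V/(m·s)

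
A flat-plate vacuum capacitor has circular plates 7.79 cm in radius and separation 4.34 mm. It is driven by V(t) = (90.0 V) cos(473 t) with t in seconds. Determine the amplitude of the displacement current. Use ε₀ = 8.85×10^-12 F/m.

1.65×10^-6 A

The displacement current equals the conduction current C dV/dt, which peaks at C V₀ ω.
With C = ε₀A/d = (8.85×10^-12)(0.01906)/(4.34×10^-3) = 3.887×10^-11 F and ω = 473 rad/s, I_d,max = (3.887×10^-11)(90.0)(473) = 1.65×10^-6 A.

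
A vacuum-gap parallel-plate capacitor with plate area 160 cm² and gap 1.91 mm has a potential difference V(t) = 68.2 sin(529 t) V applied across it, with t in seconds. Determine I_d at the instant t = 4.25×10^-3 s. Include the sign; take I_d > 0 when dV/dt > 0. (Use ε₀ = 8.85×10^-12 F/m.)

-1.68×10^-6 A

dV/dt = (68.2)(529)·cos(2.24825) = -2.261×10^4 V/s.
I_d = C dV/dt with C = ε₀A/d = (8.85×10^-12)(0.0160)/(1.91×10^-3) = 7.414×10^-11 F, so I_d = (7.414×10^-11)(-2.261×10^4) = -1.68×10^-6 A.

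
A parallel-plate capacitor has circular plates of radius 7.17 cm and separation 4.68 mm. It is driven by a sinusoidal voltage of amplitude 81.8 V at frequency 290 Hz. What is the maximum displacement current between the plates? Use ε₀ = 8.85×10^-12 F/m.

(dE/dt)_max = V₀ω/d = 3.185×10^7 V/(m·s); ω = 2πf = 1822 rad/s.
I_d,max = ε₀ A (dE/dt)_max = (8.85×10^-12)(0.01615)(3.185×10^7) = 4.55×10^-6 A.

4.55×10^-6 A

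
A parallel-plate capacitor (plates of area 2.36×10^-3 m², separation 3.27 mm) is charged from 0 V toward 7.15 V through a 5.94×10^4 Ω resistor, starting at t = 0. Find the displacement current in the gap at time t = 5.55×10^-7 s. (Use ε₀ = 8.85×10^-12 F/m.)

2.79×10^-5 A

C = ε₀A/d = (8.85×10^-12)(2.36×10^-3)/(3.27×10^-3) = 6.387×10^-12 F and τ = RC = 3.794×10^-7 s. I_d in the gap equals the RC charging current.
I_d(t) = (V₀/R) e^(−t/τ) = 1.204×10^-4 · e^(−1.463) = 2.79×10^-5 A.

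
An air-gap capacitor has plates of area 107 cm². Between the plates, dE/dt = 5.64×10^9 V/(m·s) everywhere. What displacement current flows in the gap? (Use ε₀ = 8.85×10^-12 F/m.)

5.34×10^-4 A

With a uniform field, Φ_E = EA, so I_d = ε₀ A dE/dt = 5.34×10^-4 A.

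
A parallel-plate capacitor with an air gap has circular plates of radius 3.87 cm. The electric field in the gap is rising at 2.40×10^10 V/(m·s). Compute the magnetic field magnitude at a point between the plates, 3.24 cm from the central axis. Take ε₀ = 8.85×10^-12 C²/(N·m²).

Total displacement current: I_d = ε₀(πR²)(dE/dt) = (8.85×10^-12)(4.705×10^-3)(2.40×10^10) = 9.993×10^-4 A.
∮B·dl = μ₀ I_d,enc with I_d,enc = I_d r²/R² = 7.004×10^-4 A; so B = μ₀ I_d,enc/(2πr) = 4.32×10^-9 T.

4.32×10^-9 T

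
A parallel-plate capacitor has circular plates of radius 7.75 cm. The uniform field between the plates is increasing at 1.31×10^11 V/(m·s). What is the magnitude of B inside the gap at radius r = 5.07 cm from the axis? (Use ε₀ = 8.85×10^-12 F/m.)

3.69×10^-8 T

Total displacement current: I_d = ε₀(πR²)(dE/dt) = (8.85×10^-12)(0.01887)(1.31×10^11) = 0.02188 A.
For r < R the Ampère–Maxwell law gives B(2πr) = μ₀ I_d (r²/R²), so B = μ₀ I_d r/(2πR²) = (4π×10^-7)(0.02188)(0.0507)/(2π·0.0775²) = 3.69×10^-8 T.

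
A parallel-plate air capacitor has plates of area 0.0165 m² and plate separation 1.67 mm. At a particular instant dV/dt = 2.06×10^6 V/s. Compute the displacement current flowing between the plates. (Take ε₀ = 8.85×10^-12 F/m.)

1.80×10^-4 A

C = ε₀A/d = (8.85×10^-12)(0.0165)/(1.67×10^-3) = 8.744×10^-11 F.
I_d = C dV/dt = (8.744×10^-11)(2.06×10^6) = 1.80×10^-4 A.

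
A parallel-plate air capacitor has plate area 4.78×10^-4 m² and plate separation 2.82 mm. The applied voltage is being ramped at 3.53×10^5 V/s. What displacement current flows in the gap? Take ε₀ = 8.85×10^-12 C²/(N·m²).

5.30×10^-7 A

E = V/d so dE/dt = (dV/dt)/d = 1.252×10^8 V/(m·s), and I_d = ε₀ A dE/dt = (8.85×10^-12)(4.78×10^-4)(1.252×10^8) = 5.30×10^-7 A.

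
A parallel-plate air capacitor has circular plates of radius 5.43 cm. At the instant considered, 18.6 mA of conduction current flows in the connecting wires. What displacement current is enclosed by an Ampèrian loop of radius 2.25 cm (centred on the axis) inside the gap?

3.19×10^-3 A

No conduction current crosses the gap, so I_d there equals the 0.0186 A in the leads.
Since J_d is uniform, the enclosed fraction is (r/R)² = 0.1717, giving I_d,enc = 3.19×10^-3 A.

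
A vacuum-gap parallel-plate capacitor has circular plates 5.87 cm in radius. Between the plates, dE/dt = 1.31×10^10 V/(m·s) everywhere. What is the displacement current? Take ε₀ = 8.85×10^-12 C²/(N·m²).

1.25×10^-3 A

With a uniform field, Φ_E = EA, so I_d = ε₀ A dE/dt = 1.25×10^-3 A.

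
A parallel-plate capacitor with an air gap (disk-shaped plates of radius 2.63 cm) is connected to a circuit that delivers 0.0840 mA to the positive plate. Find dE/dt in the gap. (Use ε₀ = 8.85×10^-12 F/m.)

The displacement current between the plates equals the conduction current, I_d = 0.0840 mA.
Then dE/dt = I_d/(ε₀A) = 4.37×10^9 V/(m·s).

4.37×10^9 V/(m·s)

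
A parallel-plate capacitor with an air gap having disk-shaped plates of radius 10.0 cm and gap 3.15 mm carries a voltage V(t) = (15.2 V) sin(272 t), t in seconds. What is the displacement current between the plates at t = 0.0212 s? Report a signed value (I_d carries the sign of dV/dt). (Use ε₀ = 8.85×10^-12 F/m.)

C = ε₀A/d = (8.85×10^-12)(0.03142)/(3.15×10^-3) = 8.828×10^-11 F. dV/dt = V₀ω·cos(ωt); at ωt = 5.7664 rad this factor is 0.8694.
I_d = C dV/dt = (8.828×10^-11)(15.2)(272)(0.8694) = 3.17×10^-7 A.

3.17×10^-7 A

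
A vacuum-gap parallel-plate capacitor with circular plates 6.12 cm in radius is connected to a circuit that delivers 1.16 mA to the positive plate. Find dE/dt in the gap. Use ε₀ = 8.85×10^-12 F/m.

1.11×10^10 V/(m·s)

The displacement current between the plates equals the conduction current, I_d = 1.16 mA.
Since I_d = ε₀ A dE/dt, dE/dt = I_d/(ε₀A) = (1.16×10^-3)/((8.85×10^-12)(0.01177)) = 1.11×10^10 V/(m·s).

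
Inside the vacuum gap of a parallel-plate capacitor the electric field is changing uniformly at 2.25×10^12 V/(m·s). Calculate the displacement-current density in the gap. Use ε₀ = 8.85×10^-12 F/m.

19.9 A/m²

J_d = ε₀ ∂E/∂t, so J_d = 19.9 A/m².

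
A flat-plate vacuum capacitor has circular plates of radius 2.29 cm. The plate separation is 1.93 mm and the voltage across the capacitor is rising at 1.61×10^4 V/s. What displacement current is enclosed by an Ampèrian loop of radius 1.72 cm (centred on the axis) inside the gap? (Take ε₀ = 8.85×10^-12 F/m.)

With E = V/d, dE/dt = 8.342×10^6 V/(m·s) and πR² = 1.647×10^-3 m², giving I_d = ε₀ πR² dE/dt = 1.216×10^-7 A.
Since J_d is uniform, the enclosed fraction is (r/R)² = 0.5641, giving I_d,enc = 6.86×10^-8 A.

6.86×10^-8 A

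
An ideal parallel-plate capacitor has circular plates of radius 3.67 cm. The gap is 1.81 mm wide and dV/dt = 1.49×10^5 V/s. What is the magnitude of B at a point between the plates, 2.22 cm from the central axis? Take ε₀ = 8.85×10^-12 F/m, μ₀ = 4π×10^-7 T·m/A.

dE/dt = (dV/dt)/d = 8.232×10^7 V/(m·s); I_d = ε₀(πR²)(dE/dt) = (8.85×10^-12)(4.231×10^-3)(8.232×10^7) = 3.082×10^-6 A.
∮B·dl = μ₀ I_d,enc with I_d,enc = I_d r²/R² = 1.128×10^-6 A; so B = μ₀ I_d,enc/(2πr) = 1.02×10^-11 T.

1.02×10^-11 T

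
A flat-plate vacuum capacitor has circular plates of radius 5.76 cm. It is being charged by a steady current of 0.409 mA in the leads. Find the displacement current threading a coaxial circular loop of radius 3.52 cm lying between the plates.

1.53×10^-4 A

No conduction current crosses the gap, so I_d there equals the 4.09×10^-4 A in the leads.
The field is uniform, so I_d,enc = I_d (r/R)² = (4.09×10^-4)(3.52/5.76)² = 1.53×10^-4 A.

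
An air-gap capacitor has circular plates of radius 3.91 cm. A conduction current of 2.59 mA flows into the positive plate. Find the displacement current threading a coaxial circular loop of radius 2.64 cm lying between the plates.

1.18×10^-3 A

No conduction current crosses the gap, so I_d there equals the 2.59×10^-3 A in the leads.
The field is uniform, so I_d,enc = I_d (r/R)² = (2.59×10^-3)(2.64/3.91)² = 1.18×10^-3 A.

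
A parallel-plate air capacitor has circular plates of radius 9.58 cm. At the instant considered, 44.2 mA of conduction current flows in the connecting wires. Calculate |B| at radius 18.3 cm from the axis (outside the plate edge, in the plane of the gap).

4.83×10^-8 T

Between the plates the displacement current equals the wire current: I_d = 44.2 mA = 0.0442 A.
Outside the plates the loop encloses all of I_d, so B·2πr = μ₀ I_d and B = 4.83×10^-8 T.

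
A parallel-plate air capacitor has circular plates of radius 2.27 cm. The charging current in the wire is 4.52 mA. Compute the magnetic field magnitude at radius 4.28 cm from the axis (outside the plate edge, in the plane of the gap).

2.11×10^-8 T

By continuity the displacement current in the gap matches the conduction current: I_d = 4.52×10^-3 A.
For r ≥ R the full I_d is enclosed: B = μ₀ I_d/(2πr) = (4π×10^-7)(4.52×10^-3)/(2π·0.0428) = 2.11×10^-8 T.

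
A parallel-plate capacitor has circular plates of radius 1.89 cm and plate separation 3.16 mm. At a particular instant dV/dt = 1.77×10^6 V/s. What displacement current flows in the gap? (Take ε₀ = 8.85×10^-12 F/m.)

5.56×10^-6 A

E = V/d so dE/dt = (dV/dt)/d = 5.601×10^8 V/(m·s), and I_d = ε₀ A dE/dt = (8.85×10^-12)(1.122×10^-3)(5.601×10^8) = 5.56×10^-6 A.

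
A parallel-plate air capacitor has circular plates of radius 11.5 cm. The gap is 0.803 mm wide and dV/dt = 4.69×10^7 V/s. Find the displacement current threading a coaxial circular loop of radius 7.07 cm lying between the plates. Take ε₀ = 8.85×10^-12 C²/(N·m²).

I_d = C dV/dt with C = ε₀πR²/d = 4.579×10^-10 F, so I_d = (4.579×10^-10)(4.69×10^7) = 0.02148 A.
Through an area πr² the displacement current is I_d·(πr²/πR²) = I_d (r/R)² = 8.12×10^-3 A.

8.12×10^-3 A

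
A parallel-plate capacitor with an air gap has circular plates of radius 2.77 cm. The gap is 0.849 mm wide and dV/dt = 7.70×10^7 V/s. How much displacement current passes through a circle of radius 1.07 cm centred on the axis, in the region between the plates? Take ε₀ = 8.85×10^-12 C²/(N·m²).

2.89×10^-4 A

dE/dt = (dV/dt)/d = 9.069×10^10 V/(m·s); I_d = ε₀(πR²)(dE/dt) = (8.85×10^-12)(2.411×10^-3)(9.069×10^10) = 1.935×10^-3 A.
Since J_d is uniform, the enclosed fraction is (r/R)² = 0.1492, giving I_d,enc = 2.89×10^-4 A.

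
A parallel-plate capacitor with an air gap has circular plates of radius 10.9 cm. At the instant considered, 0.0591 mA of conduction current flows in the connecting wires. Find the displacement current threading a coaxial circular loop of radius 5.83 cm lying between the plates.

1.69×10^-5 A

By continuity the displacement current in the gap matches the conduction current: I_d = 5.91×10^-5 A.
Since J_d is uniform, the enclosed fraction is (r/R)² = 0.2861, giving I_d,enc = 1.69×10^-5 A.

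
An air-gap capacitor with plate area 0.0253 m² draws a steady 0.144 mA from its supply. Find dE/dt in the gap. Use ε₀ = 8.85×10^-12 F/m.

The displacement current between the plates equals the conduction current, I_d = 0.144 mA.
Since I_d = ε₀ A dE/dt, dE/dt = I_d/(ε₀A) = (1.44×10^-4)/((8.85×10^-12)(0.0253)) = 6.43×10^8 V/(m·s).

6.43×10^8 V/(m·s)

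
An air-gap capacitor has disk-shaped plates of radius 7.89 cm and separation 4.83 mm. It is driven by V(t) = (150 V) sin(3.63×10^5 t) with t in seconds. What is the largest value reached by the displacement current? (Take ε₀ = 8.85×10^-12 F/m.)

The displacement current equals the conduction current C dV/dt, which peaks at C V₀ ω.
With C = ε₀A/d = (8.85×10^-12)(0.01956)/(4.83×10^-3) = 3.584×10^-11 F and ω = 3.63×10^5 rad/s, I_d,max = (3.584×10^-11)(150)(3.63×10^5) = 1.95×10^-3 A.

1.95×10^-3 A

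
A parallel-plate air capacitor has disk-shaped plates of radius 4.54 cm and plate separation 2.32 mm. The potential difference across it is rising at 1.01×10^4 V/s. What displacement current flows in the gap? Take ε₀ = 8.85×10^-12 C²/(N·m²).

2.49×10^-7 A

E = V/d so dE/dt = (dV/dt)/d = 4.353×10^6 V/(m·s), and I_d = ε₀ A dE/dt = (8.85×10^-12)(6.475×10^-3)(4.353×10^6) = 2.49×10^-7 A.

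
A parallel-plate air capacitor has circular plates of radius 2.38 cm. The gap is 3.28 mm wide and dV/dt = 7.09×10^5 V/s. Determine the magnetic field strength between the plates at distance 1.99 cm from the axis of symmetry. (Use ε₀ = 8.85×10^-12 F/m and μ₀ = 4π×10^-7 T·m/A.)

dE/dt = (dV/dt)/d = 2.162×10^8 V/(m·s); I_d = ε₀(πR²)(dE/dt) = (8.85×10^-12)(1.780×10^-3)(2.162×10^8) = 3.406×10^-6 A.
For r < R the Ampère–Maxwell law gives B(2πr) = μ₀ I_d (r²/R²), so B = μ₀ I_d r/(2πR²) = (4π×10^-7)(3.406×10^-6)(0.0199)/(2π·0.0238²) = 2.39×10^-11 T.

2.39×10^-11 T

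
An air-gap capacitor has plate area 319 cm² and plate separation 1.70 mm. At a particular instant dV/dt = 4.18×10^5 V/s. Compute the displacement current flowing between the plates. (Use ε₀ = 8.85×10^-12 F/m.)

6.94×10^-5 A

E = V/d so dE/dt = (dV/dt)/d = 2.459×10^8 V/(m·s), and I_d = ε₀ A dE/dt = (8.85×10^-12)(0.0319)(2.459×10^8) = 6.94×10^-5 A.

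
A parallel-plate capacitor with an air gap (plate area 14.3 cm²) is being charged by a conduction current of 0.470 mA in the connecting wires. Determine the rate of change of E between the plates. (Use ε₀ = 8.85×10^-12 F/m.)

By continuity, I_d in the gap equals the 0.470 mA flowing in the wire.
Then dE/dt = I_d/(ε₀A) = 3.71×10^10 V/(m·s).

3.71×10^10 V/(m·s)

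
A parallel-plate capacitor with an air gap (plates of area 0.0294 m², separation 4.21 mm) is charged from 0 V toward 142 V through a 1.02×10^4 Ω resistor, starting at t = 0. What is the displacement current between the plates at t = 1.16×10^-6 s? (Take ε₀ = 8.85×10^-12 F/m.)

C = ε₀A/d = (8.85×10^-12)(0.0294)/(4.21×10^-3) = 6.180×10^-11 F, so τ = RC = 6.304×10^-7 s.
The conduction current is I(t) = (V₀/R) e^(−t/τ), and the displacement current between the plates equals it.
t/τ = 1.840; I_d = (142/1.02×10^4) · e^(−1.840) = (0.01392)(0.1588) = 2.21×10^-3 A.

2.21×10^-3 A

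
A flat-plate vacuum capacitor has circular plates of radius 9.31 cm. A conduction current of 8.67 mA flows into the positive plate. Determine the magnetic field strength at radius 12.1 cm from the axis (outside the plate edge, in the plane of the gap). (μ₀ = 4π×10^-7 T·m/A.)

No conduction current crosses the gap, so I_d there equals the 8.67×10^-3 A in the leads.
For r ≥ R the full I_d is enclosed: B = μ₀ I_d/(2πr) = (4π×10^-7)(8.67×10^-3)/(2π·0.121) = 1.43×10^-8 T.

1.43×10^-8 T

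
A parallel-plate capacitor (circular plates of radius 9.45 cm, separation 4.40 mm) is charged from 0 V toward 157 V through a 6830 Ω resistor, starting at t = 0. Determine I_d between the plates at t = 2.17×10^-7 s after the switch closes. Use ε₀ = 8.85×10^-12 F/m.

0.0131 A

With C = ε₀A/d = (8.85×10^-12)(0.02806)/(4.40×10^-3) = 5.644×10^-11 F, the time constant is τ = RC = 3.855×10^-7 s, so t/τ = 0.5629 and e^(−t/τ) = 0.5696.
I_d = I_cond = (V₀/R) e^(−t/τ) = (0.02299)(0.5696) = 0.0131 A.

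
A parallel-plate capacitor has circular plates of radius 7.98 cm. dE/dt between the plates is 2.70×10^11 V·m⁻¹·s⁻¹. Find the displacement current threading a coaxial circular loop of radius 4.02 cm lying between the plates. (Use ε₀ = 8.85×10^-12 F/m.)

0.0121 A

Total displacement current: I_d = ε₀(πR²)(dE/dt) = (8.85×10^-12)(0.02001)(2.70×10^11) = 0.04781 A.
Since J_d is uniform, the enclosed fraction is (r/R)² = 0.2538, giving I_d,enc = 0.0121 A.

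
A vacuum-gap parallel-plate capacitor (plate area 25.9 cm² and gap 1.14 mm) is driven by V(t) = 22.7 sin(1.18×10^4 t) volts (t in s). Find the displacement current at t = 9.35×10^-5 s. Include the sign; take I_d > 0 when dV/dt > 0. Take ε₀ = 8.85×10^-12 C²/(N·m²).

2.43×10^-6 A

C = ε₀A/d = (8.85×10^-12)(2.59×10^-3)/(1.14×10^-3) = 2.011×10^-11 F. dV/dt = V₀ω·cos(ωt); at ωt = 1.1033 rad this factor is 0.4507.
I_d = C dV/dt = (2.011×10^-11)(22.7)(1.18×10^4)(0.4507) = 2.43×10^-6 A.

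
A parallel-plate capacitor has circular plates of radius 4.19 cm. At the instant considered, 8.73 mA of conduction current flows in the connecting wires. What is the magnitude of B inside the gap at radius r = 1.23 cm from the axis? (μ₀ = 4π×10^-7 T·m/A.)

No conduction current crosses the gap, so I_d there equals the 8.73×10^-3 A in the leads.
∮B·dl = μ₀ I_d,enc with I_d,enc = I_d r²/R² = 7.523×10^-4 A; so B = μ₀ I_d,enc/(2πr) = 1.22×10^-8 T.

1.22×10^-8 T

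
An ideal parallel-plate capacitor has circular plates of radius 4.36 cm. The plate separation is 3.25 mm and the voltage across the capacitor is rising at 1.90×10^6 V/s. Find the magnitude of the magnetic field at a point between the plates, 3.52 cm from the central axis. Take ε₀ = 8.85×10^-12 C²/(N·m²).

1.14×10^-10 T

With E = V/d, dE/dt = 5.846×10^8 V/(m·s) and πR² = 5.972×10^-3 m², giving I_d = ε₀ πR² dE/dt = 3.090×10^-5 A.
∮B·dl = μ₀ I_d,enc with I_d,enc = I_d r²/R² = 2.014×10^-5 A; so B = μ₀ I_d,enc/(2πr) = 1.14×10^-10 T.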